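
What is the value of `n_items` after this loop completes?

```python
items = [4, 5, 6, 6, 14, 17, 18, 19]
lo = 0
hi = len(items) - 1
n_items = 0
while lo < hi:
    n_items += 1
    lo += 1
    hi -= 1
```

Iterations until pointers meet (list length 8)
`n_items` takes the values: 0 → 1 → 2 → 3 → 4

Answer: 4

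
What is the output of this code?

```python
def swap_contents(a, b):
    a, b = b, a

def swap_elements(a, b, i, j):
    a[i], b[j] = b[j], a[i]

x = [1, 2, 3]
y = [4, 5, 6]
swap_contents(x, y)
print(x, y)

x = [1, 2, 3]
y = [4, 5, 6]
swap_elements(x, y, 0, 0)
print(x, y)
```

Key concept: parameter rebinding vs mutation.
Step by step:
`x = [1, 2, 3]` → x = [1, 2, 3]
`y = [4, 5, 6]` → y = [4, 5, 6]
`swap_contents(x, y)` → no visible change to tracked variables
`print(x, y)` → prints [1, 2, 3] [4, 5, 6]
`x = [1, 2, 3]` → x = [1, 2, 3]
`y = [4, 5, 6]` → y = [4, 5, 6]
`swap_elements(x, y, 0, 0)` → x = [4, 2, 3]; y = [1, 5, 6]
`print(x, y)` → prints [4, 2, 3] [1, 5, 6]

Answer:
[1, 2, 3] [4, 5, 6]
[4, 2, 3] [1, 5, 6]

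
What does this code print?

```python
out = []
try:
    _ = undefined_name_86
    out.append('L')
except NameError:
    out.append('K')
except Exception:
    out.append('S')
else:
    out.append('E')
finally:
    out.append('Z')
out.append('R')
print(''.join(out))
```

Execution trace: 'K' (except NameError) → 'Z' (finally) → 'R' (after the try/except). Output: KZR

Answer: KZR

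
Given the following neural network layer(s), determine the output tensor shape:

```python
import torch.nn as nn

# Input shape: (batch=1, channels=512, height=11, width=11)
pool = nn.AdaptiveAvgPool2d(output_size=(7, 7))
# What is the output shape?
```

Input: (1, 512, 11, 11) -> Output: (1, 512, 7, 7)

Answer: (1, 512, 7, 7)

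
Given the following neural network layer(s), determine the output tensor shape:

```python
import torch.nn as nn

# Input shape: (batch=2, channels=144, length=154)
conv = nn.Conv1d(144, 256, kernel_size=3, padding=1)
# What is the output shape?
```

Input: (2, 144, 154) -> Output: (2, 256, 154)

Answer: (2, 256, 154)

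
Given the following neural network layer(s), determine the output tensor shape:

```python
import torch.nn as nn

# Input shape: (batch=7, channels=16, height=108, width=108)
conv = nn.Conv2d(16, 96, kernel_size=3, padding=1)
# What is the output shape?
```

Input: (7, 16, 108, 108) -> Output: (7, 96, 108, 108)

Answer: (7, 96, 108, 108)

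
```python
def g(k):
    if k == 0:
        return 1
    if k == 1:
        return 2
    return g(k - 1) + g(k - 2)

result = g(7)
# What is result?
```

Build up from base cases: g(0)=1, g(1)=2, g(2)=3, g(3)=5, g(4)=8, g(5)=13, g(6)=21, ..., g(7)=34

Answer: 34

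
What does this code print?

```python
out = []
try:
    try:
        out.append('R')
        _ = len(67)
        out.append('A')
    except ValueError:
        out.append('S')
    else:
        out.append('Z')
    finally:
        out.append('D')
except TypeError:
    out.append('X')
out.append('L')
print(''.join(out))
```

Execution trace: 'R' (try body) → 'D' (finally) → 'X' (outer except TypeError) → 'L' (after the try/except). Output: RDXL

Answer: RDXL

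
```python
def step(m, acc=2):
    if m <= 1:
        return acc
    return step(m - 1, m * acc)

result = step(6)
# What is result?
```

Accumulator trace (n, acc): (6, 2) -> (5, 12) -> (4, 60) -> (3, 240) -> (2, 720) -> (1, 1440) -> return 1440

Answer: 1440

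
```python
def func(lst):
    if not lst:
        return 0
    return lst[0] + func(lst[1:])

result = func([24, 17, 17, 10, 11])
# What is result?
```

24 + 17 + 17 + 10 + 11 + 0 = 79

Answer: 79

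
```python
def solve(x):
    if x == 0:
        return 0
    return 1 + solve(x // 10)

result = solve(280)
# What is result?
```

Count of digits of 280: 3

Answer: 3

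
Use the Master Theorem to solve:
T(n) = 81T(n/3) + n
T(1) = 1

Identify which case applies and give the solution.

a=81, b=3, f(n)=n. log_3(81) = 4. Since c=1 < 4, Case 1 applies: T(n) = Θ(n^log_b(a)) = O(n^4).

Answer: O(n^4) - Case 1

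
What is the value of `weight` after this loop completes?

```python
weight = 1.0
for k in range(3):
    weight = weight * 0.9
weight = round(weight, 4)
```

Exponential decay: 1.0 * 0.9^3
`weight` takes the values: 1.0 → 0.9 → 0.81 → 0.729

Answer: 0.729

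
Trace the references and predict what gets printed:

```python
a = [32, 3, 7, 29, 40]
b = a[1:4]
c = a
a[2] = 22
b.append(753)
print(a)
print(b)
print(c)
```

Key concept: slice vs alias.
Step by step:
`a = [32, 3, 7, 29, 40]` → a = [32, 3, 7, 29, 40]
`b = a[1:4]` → b = [3, 7, 29]
`c = a` → c = [32, 3, 7, 29, 40] (same object as a)
`a[2] = 22` → a = [32, 3, 22, 29, 40] (same object as c); c = [32, 3, 22, 29, 40] (same object as a)
`b.append(753)` → b = [3, 7, 29, 753]
`print(a)` → prints [32, 3, 22, 29, 40]
`print(b)` → prints [3, 7, 29, 753]
`print(c)` → prints [32, 3, 22, 29, 40]

Answer:
[32, 3, 22, 29, 40]
[3, 7, 29, 753]
[32, 3, 22, 29, 40]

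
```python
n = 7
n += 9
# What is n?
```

Trace:
`n = 7` → n = 7
`n += 9` → n = 16
So n = 16

Answer: 16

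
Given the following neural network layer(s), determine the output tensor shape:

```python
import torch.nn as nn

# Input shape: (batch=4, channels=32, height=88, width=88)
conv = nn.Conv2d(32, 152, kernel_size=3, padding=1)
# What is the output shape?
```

Input: (4, 32, 88, 88) -> Output: (4, 152, 88, 88)

Answer: (4, 152, 88, 88)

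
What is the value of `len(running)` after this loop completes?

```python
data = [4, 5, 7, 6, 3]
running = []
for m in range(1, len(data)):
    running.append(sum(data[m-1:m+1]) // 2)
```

Number of 2-element averages
`running` takes the values: [] → [4] → [4, 6] → [4, 6, 6] → [4, 6, 6, 4]
So `len(running)` = 4

Answer: 4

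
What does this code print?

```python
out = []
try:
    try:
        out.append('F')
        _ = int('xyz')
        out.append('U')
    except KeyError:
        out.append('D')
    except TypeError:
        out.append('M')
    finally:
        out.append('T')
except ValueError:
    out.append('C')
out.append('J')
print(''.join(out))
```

Execution trace: 'F' (try body) → 'T' (finally) → 'C' (outer except ValueError) → 'J' (after the try/except). Output: FTCJ

Answer: FTCJ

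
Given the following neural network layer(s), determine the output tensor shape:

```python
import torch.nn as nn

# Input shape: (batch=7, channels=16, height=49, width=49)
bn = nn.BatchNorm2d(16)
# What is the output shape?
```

Input: (7, 16, 49, 49) -> Output: (7, 16, 49, 49)

Answer: (7, 16, 49, 49)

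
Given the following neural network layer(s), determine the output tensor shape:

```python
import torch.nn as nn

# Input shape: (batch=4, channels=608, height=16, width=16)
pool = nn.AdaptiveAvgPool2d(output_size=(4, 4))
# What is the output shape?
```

Input: (4, 608, 16, 16) -> Output: (4, 608, 4, 4)

Answer: (4, 608, 4, 4)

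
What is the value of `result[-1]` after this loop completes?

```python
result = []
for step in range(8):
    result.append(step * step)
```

Last element of squares 0 to 7
`result` takes the values: [] → [0] → [0, 1] → [0, 1, 4] → [0, 1, 4, 9] → [0, 1, 4, 9, 16] → [0, 1, 4, 9, 16, 25] → [0, 1, 4, 9, 16, 25, 36] → [0, 1, 4, 9, 16, 25, 36, 49]
So `result[-1]` = 49

Answer: 49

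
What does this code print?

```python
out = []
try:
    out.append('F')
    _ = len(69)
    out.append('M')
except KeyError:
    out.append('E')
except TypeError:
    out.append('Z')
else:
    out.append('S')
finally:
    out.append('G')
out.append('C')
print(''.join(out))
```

Execution trace: 'F' (try body) → 'Z' (except TypeError) → 'G' (finally) → 'C' (after the try/except). Output: FZGC

Answer: FZGC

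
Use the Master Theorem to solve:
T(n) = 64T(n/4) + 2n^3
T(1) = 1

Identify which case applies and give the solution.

a=64, b=4, f(n)=2n^3. log_4(64) = 3. Since c=3 = 3, Case 2 applies: T(n) = Θ(n^log_b(a) · log n) = O(n^3 log n).

Answer: O(n^3 log n) - Case 2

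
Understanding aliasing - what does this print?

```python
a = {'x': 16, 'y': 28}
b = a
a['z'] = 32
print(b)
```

Key concept: dict aliasing.
Step by step:
`a = {'x': 16, 'y': 28}` → a = {'x': 16, 'y': 28}
`b = a` → b = {'x': 16, 'y': 28} (same object as a)
`a['z'] = 32` → a = {'x': 16, 'y': 28, 'z': 32} (same object as b); b = {'x': 16, 'y': 28, 'z': 32} (same object as a)
`print(b)` → prints {'x': 16, 'y': 28, 'z': 32}

Answer: {'x': 16, 'y': 28, 'z': 32}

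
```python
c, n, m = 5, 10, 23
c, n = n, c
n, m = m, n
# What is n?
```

Trace:
`c, n, m = 5, 10, 23` → c = 5; n = 10; m = 23
`c, n = n, c` → c = 10; n = 5
`n, m = m, n` → n = 23; m = 5
So n = 23

Answer: 23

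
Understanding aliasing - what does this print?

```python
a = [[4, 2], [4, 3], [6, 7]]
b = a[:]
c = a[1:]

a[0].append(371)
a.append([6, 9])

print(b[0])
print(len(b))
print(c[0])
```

Key concept: slice with nested mutation.
Step by step:
`a = [[4, 2], [4, 3], [6, 7]]` → a = [[4, 2], [4, 3], [6, 7]]
`b = a[:]` → b = [[4, 2], [4, 3], [6, 7]]
`c = a[1:]` → c = [[4, 3], [6, 7]]
`a[0].append(371)` → a = [[4, 2, 371], [4, 3], [6, 7]]; b = [[4, 2, 371], [4, 3], [6, 7]]
`a.append([6, 9])` → a = [[4, 2, 371], [4, 3], [6, 7], [6, 9]]
`print(b[0])` → prints [4, 2, 371]
`print(len(b))` → prints 3
`print(c[0])` → prints [4, 3]

Answer:
[4, 2, 371]
3
[4, 3]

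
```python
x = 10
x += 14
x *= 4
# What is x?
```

Trace:
`x = 10` → x = 10
`x += 14` → x = 24
`x *= 4` → x = 96
So x = 96

Answer: 96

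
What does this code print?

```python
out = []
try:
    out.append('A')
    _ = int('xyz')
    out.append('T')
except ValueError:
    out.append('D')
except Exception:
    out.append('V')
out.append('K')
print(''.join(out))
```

Execution trace: 'A' (try body) → 'D' (except ValueError) → 'K' (after the try/except). Output: ADK

Answer: ADK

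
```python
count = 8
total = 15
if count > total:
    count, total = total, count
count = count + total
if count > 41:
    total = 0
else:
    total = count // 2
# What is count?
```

Trace:
`count = 8` → count = 8
`total = 15` → total = 15
`if count > total: ...` → count > total is False → no variable changes
`count = count + total` → count = 23
`if count > 41: ...` → count > 41 is False, take else branch → total = 11
So count = 23

Answer: 23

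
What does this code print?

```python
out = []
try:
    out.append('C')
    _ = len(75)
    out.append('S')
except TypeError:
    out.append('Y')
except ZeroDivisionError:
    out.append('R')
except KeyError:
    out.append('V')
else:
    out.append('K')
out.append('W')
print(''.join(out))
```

Execution trace: 'C' (try body) → 'Y' (except TypeError) → 'W' (after the try/except). Output: CYW

Answer: CYW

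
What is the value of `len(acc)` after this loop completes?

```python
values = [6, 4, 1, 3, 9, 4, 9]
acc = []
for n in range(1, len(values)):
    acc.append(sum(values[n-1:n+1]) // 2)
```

Number of 2-element averages
`acc` takes the values: [] → [5] → [5, 2] → [5, 2, 2] → [5, 2, 2, 6] → [5, 2, 2, 6, 6] → [5, 2, 2, 6, 6, 6]
So `len(acc)` = 6

Answer: 6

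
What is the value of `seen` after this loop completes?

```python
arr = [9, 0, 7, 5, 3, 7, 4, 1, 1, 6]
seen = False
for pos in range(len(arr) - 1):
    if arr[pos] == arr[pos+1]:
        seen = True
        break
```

Check consecutive duplicates in [9, 0, 7, 5, 3, 7, 4, 1, 1, 6]
`seen` takes the values: False → True

Answer: True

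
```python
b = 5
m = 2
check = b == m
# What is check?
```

Trace:
`b = 5` → b = 5
`m = 2` → m = 2
`check = b == m` → check = False
So check = False

Answer: False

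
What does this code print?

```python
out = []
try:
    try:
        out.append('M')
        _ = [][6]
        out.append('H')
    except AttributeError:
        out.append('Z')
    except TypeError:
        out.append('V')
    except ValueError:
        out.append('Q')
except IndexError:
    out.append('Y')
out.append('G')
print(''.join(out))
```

Execution trace: 'M' (inner try body) → 'Y' (outer except IndexError) → 'G' (after the try/except). Output: MYG

Answer: MYG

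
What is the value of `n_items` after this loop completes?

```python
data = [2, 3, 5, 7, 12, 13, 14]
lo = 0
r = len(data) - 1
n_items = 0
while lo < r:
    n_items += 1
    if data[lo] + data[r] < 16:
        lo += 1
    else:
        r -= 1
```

Steps to find pair summing to 16
`n_items` takes the values: 0 → 1 → 2 → 3 → 4 → 5 → 6

Answer: 6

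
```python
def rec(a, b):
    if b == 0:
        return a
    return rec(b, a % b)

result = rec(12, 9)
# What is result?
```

rec(12, 9) -> rec(9, 3) -> rec(3, 0) -> 3

Answer: 3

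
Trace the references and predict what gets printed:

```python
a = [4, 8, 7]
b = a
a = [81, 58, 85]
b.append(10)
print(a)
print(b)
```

Key concept: rebinding vs mutation: a is rebound to a new list, b still points at the original.
Step by step:
`a = [4, 8, 7]` → a = [4, 8, 7]
`b = a` → b = [4, 8, 7] (same object as a)
`a = [81, 58, 85]` → a = [81, 58, 85]
`b.append(10)` → b = [4, 8, 7, 10]
`print(a)` → prints [81, 58, 85]
`print(b)` → prints [4, 8, 7, 10]

Answer:
[81, 58, 85]
[4, 8, 7, 10]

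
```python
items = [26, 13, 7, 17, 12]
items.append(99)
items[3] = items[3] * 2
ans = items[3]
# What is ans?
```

Trace:
`items = [26, 13, 7, 17, 12]` → items = [26, 13, 7, 17, 12]
`items.append(99)` → items = [26, 13, 7, 17, 12, 99]
`items[3] = items[3] * 2` → items = [26, 13, 7, 34, 12, 99]
`ans = items[3]` → ans = 34
So ans = 34

Answer: 34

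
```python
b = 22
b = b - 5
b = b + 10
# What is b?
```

Trace:
`b = 22` → b = 22
`b = b - 5` → b = 17
`b = b + 10` → b = 27
So b = 27

Answer: 27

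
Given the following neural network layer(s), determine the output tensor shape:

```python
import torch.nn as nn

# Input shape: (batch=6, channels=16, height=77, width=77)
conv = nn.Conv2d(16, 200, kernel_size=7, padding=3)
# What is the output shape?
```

Input: (6, 16, 77, 77) -> Output: (6, 200, 77, 77)

Answer: (6, 200, 77, 77)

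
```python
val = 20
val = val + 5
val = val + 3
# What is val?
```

Trace:
`val = 20` → val = 20
`val = val + 5` → val = 25
`val = val + 3` → val = 28
So val = 28

Answer: 28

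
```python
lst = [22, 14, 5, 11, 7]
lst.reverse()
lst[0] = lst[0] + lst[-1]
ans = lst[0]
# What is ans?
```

Trace:
`lst = [22, 14, 5, 11, 7]` → lst = [22, 14, 5, 11, 7]
`lst.reverse()` → lst = [7, 11, 5, 14, 22]
`lst[0] = lst[0] + lst[-1]` → lst = [29, 11, 5, 14, 22]
`ans = lst[0]` → ans = 29
So ans = 29

Answer: 29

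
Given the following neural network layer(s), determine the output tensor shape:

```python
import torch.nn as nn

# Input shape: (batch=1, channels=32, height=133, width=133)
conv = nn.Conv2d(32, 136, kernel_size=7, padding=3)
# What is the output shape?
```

Input: (1, 32, 133, 133) -> Output: (1, 136, 133, 133)

Answer: (1, 136, 133, 133)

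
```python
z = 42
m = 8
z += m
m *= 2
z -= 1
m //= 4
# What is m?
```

Trace:
`z = 42` → z = 42
`m = 8` → m = 8
`z += m` → z = 50
`m *= 2` → m = 16
`z -= 1` → z = 49
`m //= 4` → m = 4
So m = 4

Answer: 4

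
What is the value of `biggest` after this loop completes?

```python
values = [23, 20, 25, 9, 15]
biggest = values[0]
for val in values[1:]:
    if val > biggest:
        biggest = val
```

Maximum of [23, 20, 25, 9, 15]
`biggest` takes the values: 23 → 25

Answer: 25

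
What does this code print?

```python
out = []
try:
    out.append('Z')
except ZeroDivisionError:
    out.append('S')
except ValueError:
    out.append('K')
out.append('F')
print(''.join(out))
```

Execution trace: 'Z' (try body, no exception) → 'F' (after the try/except). Output: ZF

Answer: ZF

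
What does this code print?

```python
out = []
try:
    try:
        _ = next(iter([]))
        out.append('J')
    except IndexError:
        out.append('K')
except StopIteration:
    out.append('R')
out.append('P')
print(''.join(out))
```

Execution trace: 'R' (outer except StopIteration) → 'P' (after the try/except). Output: RP

Answer: RP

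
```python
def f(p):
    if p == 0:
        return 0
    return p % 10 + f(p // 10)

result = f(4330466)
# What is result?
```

Sum of digits of 4330466: 6 + 6 + 4 + 0 + 3 + 3 + 4 = 26

Answer: 26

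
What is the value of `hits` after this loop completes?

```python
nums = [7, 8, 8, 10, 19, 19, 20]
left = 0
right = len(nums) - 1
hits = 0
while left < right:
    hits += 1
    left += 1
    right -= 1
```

Iterations until pointers meet (list length 7)
`hits` takes the values: 0 → 1 → 2 → 3

Answer: 3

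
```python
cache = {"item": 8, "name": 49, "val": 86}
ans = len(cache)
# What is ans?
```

Trace:
`cache = {"item": 8, "name": 49, "val": 86}` → cache = {'item': 8, 'name': 49, 'val': 86}
`ans = len(cache)` → ans = 3
So ans = 3

Answer: 3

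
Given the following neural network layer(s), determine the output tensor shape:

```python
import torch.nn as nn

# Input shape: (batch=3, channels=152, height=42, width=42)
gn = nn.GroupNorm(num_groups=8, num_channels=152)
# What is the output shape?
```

Input: (3, 152, 42, 42) -> Output: (3, 152, 42, 42)

Answer: (3, 152, 42, 42)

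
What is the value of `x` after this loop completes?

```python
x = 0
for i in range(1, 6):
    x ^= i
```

XOR of 1 to 5
`x` takes the values: 0 → 1 → 3 → 0 → 4 → 1

Answer: 1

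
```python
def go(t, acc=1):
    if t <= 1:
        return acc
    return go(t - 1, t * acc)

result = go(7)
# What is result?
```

Accumulator trace (n, acc): (7, 1) -> (6, 7) -> (5, 42) -> (4, 210) -> (3, 840) -> (2, 2520) -> (1, 5040) -> return 5040

Answer: 5040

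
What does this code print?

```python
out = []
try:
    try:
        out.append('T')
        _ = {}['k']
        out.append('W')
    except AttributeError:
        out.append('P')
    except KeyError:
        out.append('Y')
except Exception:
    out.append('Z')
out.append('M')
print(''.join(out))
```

Execution trace: 'T' (inner try body) → 'Y' (inner except KeyError) → 'M' (after the try/except). Output: TYM

Answer: TYM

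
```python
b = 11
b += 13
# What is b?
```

Trace:
`b = 11` → b = 11
`b += 13` → b = 24
So b = 24

Answer: 24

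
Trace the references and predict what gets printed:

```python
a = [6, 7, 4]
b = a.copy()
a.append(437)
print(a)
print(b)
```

Key concept: list.copy() creates independent copy.
Step by step:
`a = [6, 7, 4]` → a = [6, 7, 4]
`b = a.copy()` → b = [6, 7, 4]
`a.append(437)` → a = [6, 7, 4, 437]
`print(a)` → prints [6, 7, 4, 437]
`print(b)` → prints [6, 7, 4]

Answer:
[6, 7, 4, 437]
[6, 7, 4]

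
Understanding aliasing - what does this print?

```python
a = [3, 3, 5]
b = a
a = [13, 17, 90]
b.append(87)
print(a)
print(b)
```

Key concept: rebinding vs mutation: a is rebound to a new list, b still points at the original.
Step by step:
`a = [3, 3, 5]` → a = [3, 3, 5]
`b = a` → b = [3, 3, 5] (same object as a)
`a = [13, 17, 90]` → a = [13, 17, 90]
`b.append(87)` → b = [3, 3, 5, 87]
`print(a)` → prints [13, 17, 90]
`print(b)` → prints [3, 3, 5, 87]

Answer:
[13, 17, 90]
[3, 3, 5, 87]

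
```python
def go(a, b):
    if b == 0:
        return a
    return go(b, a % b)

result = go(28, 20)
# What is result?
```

go(28, 20) -> go(20, 8) -> go(8, 4) -> go(4, 0) -> 4

Answer: 4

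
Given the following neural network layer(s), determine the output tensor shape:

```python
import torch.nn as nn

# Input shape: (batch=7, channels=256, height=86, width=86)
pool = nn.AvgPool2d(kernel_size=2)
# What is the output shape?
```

Input: (7, 256, 86, 86) -> Output: (7, 256, 43, 43)

Answer: (7, 256, 43, 43)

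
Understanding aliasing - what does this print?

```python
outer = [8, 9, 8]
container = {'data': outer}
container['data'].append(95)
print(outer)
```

Key concept: dict holds reference to list.
Step by step:
`outer = [8, 9, 8]` → outer = [8, 9, 8]
`container = {'data': outer}` → container = {'data': [8, 9, 8]}
`container['data'].append(95)` → outer = [8, 9, 8, 95]; container = {'data': [8, 9, 8, 95]}
`print(outer)` → prints [8, 9, 8, 95]

Answer: [8, 9, 8, 95]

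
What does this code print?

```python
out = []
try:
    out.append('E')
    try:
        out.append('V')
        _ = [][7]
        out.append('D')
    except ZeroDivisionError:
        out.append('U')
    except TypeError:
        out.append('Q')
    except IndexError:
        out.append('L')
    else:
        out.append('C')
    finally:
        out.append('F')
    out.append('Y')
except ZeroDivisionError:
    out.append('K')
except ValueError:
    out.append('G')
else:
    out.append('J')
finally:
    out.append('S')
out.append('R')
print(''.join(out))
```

Execution trace: 'E' (try body) → 'V' (inner try body) → 'L' (inner except IndexError) → 'F' (inner finally) → 'Y' (try body, no exception) → 'J' (else) → 'S' (finally) → 'R' (after the try/except). Output: EVLFYJSR

Answer: EVLFYJSR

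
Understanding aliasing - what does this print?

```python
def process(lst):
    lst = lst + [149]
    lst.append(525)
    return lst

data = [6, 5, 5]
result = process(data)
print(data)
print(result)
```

Key concept: rebinding parameter vs mutation.
Step by step:
`data = [6, 5, 5]` → data = [6, 5, 5]
`result = process(data)` → result = [6, 5, 5, 149, 525]
`print(data)` → prints [6, 5, 5]
`print(result)` → prints [6, 5, 5, 149, 525]

Answer:
[6, 5, 5]
[6, 5, 5, 149, 525]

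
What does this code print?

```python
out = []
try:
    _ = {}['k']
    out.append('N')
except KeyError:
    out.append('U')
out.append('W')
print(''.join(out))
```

Execution trace: 'U' (except KeyError) → 'W' (after the try/except). Output: UW

Answer: UW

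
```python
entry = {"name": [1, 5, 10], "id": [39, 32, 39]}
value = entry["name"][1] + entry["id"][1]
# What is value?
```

Trace:
`entry = {"name": [1, 5, 10], "id": [39, 32, 39]}` → entry = {'name': [1, 5, 10], 'id': [39, 32, 39]}
`value = entry["name"][1] + entry["id"][1]` → value = 37
So value = 37

Answer: 37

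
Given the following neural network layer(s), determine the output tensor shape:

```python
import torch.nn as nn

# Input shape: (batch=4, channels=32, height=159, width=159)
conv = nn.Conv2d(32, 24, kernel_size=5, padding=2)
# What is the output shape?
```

Input: (4, 32, 159, 159) -> Output: (4, 24, 159, 159)

Answer: (4, 24, 159, 159)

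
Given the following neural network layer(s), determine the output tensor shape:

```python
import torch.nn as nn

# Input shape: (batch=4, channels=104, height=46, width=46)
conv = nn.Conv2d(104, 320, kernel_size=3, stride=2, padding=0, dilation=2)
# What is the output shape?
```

Input: (4, 104, 46, 46) -> Output: (4, 320, 21, 21)

Answer: (4, 320, 21, 21)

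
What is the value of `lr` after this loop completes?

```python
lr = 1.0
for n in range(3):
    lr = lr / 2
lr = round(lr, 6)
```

Halving LR 3 times: 1 / 2^3
`lr` takes the values: 1.0 → 0.5 → 0.25 → 0.125

Answer: 0.125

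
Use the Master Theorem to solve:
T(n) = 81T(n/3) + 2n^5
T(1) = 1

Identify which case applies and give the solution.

a=81, b=3, f(n)=2n^5. log_3(81) = 4. Since c=5 > 4 and the regularity condition holds (81(n/3)^5 = (81/3^5)n^5 with 81/3^5 < 1), Case 3 applies: T(n) = Θ(f(n)) = O(n^5).

Answer: O(n^5) - Case 3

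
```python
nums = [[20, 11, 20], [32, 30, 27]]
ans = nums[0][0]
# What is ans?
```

Trace:
`nums = [[20, 11, 20], [32, 30, 27]]` → nums = [[20, 11, 20], [32, 30, 27]]
`ans = nums[0][0]` → ans = 20
So ans = 20

Answer: 20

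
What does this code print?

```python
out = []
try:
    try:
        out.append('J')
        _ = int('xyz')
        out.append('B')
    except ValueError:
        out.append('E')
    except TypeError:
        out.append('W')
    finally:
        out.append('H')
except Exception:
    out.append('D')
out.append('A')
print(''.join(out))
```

Execution trace: 'J' (inner try body) → 'E' (inner except ValueError) → 'H' (inner finally) → 'A' (after the try/except). Output: JEHA

Answer: JEHA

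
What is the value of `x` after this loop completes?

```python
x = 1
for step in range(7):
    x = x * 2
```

Multiply by 2, 7 times: 1 * 2^7 = 128
`x` takes the values: 1 → 2 → 4 → 8 → 16 → 32 → 64 → 128

Answer: 128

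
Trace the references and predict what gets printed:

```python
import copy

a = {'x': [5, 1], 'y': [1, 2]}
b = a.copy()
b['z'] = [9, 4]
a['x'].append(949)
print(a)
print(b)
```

Key concept: shallow copy of dict with mutable values.
Step by step:
`a = {'x': [5, 1], 'y': [1, 2]}` → a = {'x': [5, 1], 'y': [1, 2]}
`b = a.copy()` → b = {'x': [5, 1], 'y': [1, 2]}
`b['z'] = [9, 4]` → b = {'x': [5, 1], 'y': [1, 2], 'z': [9, 4]}
`a['x'].append(949)` → a = {'x': [5, 1, 949], 'y': [1, 2]}; b = {'x': [5, 1, 949], 'y': [1, 2], 'z': [9, 4]}
`print(a)` → prints {'x': [5, 1, 949], 'y': [1, 2]}
`print(b)` → prints {'x': [5, 1, 949], 'y': [1, 2], 'z': [9, 4]}

Answer:
{'x': [5, 1, 949], 'y': [1, 2]}
{'x': [5, 1, 949], 'y': [1, 2], 'z': [9, 4]}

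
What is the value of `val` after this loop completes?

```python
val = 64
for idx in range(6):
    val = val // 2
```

Halve 6 times: 64 // 2^6 = 1
`val` takes the values: 64 → 32 → 16 → 8 → 4 → 2 → 1

Answer: 1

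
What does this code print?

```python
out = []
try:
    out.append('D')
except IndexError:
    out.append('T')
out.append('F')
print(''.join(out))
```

Execution trace: 'D' (try body, no exception) → 'F' (after the try/except). Output: DF

Answer: DF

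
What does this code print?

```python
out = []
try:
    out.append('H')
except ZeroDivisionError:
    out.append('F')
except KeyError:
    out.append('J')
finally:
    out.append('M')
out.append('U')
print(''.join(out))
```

Execution trace: 'H' (try body, no exception) → 'M' (finally) → 'U' (after the try/except). Output: HMU

Answer: HMU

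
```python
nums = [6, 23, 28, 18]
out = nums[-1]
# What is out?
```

Trace:
`nums = [6, 23, 28, 18]` → nums = [6, 23, 28, 18]
`out = nums[-1]` → out = 18
So out = 18

Answer: 18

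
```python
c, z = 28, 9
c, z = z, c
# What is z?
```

Trace:
`c, z = 28, 9` → c = 28; z = 9
`c, z = z, c` → c = 9; z = 28
So z = 28

Answer: 28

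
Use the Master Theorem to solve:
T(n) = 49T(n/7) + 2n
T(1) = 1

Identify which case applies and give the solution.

a=49, b=7, f(n)=2n. log_7(49) = 2. Since c=1 < 2, Case 1 applies: T(n) = Θ(n^log_b(a)) = O(n^2).

Answer: O(n^2) - Case 1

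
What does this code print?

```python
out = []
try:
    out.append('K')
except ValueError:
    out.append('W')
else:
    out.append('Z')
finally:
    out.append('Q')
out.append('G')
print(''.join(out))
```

Execution trace: 'K' (try body, no exception) → 'Z' (else) → 'Q' (finally) → 'G' (after the try/except). Output: KZQG

Answer: KZQG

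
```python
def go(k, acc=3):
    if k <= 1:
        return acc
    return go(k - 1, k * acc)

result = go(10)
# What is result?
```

Accumulator trace (n, acc): (10, 3) -> (9, 30) -> (8, 270) -> (7, 2160) -> (6, 15120) -> (5, 90720) -> (4, 453600) -> (3, 1814400) -> (2, 5443200) -> (1, 10886400) -> return 10886400

Answer: 10886400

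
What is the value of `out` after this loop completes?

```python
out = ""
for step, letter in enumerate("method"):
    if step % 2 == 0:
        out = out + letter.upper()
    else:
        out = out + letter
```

Uppercase even positions in 'method'
`out` takes the values: "" → "M" → "Me" → "MeT" → "MeTh" → "MeThO" → "MeThOd"

Answer: "MeThOd"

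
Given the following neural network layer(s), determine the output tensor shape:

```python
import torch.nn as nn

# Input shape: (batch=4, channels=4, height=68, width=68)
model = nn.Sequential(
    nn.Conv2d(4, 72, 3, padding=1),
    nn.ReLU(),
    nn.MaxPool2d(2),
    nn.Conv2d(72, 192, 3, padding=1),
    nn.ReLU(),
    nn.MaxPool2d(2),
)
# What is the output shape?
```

Input: (4, 4, 68, 68) -> after first Conv2d: (4, 72, 68, 68) -> after first MaxPool2d: (4, 72, 34, 34) -> after second Conv2d: (4, 192, 34, 34) -> Output: (4, 192, 17, 17)

Answer: (4, 192, 17, 17)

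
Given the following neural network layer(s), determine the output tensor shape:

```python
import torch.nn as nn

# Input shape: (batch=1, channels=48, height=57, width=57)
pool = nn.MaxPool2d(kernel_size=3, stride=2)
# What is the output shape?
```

Input: (1, 48, 57, 57) -> Output: (1, 48, 28, 28)

Answer: (1, 48, 28, 28)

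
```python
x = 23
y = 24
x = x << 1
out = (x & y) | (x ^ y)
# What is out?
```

Trace:
`x = 23` → x = 23
`y = 24` → y = 24
`x = x << 1` → x = 46
`out = (x & y) | (x ^ y)` → out = 62
So out = 62

Answer: 62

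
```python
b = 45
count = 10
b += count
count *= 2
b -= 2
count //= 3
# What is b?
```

Trace:
`b = 45` → b = 45
`count = 10` → count = 10
`b += count` → b = 55
`count *= 2` → count = 20
`b -= 2` → b = 53
`count //= 3` → count = 6
So b = 53

Answer: 53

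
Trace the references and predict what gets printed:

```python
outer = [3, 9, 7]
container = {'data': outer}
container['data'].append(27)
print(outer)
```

Key concept: dict holds reference to list.
Step by step:
`outer = [3, 9, 7]` → outer = [3, 9, 7]
`container = {'data': outer}` → container = {'data': [3, 9, 7]}
`container['data'].append(27)` → outer = [3, 9, 7, 27]; container = {'data': [3, 9, 7, 27]}
`print(outer)` → prints [3, 9, 7, 27]

Answer: [3, 9, 7, 27]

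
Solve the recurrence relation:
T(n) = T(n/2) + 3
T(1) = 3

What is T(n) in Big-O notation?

Each step divides n by 2 and adds 3. After log_2(n) steps we reach T(1)=3. So T(n) = 3·log_2(n) + 3 = O(log n).

Answer: O(log n)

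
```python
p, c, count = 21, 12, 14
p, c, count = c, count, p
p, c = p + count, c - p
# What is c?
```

Trace:
`p, c, count = 21, 12, 14` → p = 21; c = 12; count = 14
`p, c, count = c, count, p` → p = 12; c = 14; count = 21
`p, c = p + count, c - p` → p = 33; c = 2
So c = 2

Answer: 2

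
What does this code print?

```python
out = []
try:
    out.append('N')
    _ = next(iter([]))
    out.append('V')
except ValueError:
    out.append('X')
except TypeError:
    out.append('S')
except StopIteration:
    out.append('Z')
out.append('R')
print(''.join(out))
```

Execution trace: 'N' (try body) → 'Z' (except StopIteration) → 'R' (after the try/except). Output: NZR

Answer: NZR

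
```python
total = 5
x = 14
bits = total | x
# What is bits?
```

Trace:
`total = 5` → total = 5
`x = 14` → x = 14
`bits = total | x` → bits = 15
So bits = 15

Answer: 15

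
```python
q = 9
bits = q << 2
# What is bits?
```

Trace:
`q = 9` → q = 9
`bits = q << 2` → bits = 36
So bits = 36

Answer: 36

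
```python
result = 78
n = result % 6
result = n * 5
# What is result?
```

Trace:
`result = 78` → result = 78
`n = result % 6` → n = 0
`result = n * 5` → result = 0
So result = 0

Answer: 0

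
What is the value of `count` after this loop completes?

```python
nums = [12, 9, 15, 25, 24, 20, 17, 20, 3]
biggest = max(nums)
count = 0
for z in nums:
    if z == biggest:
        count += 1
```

Count of max value 25 in [12, 9, 15, 25, 24, 20, 17, 20, 3]
`count` takes the values: 0 → 1

Answer: 1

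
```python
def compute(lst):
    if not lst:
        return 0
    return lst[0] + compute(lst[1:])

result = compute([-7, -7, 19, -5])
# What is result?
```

(-7) + (-7) + 19 + (-5) + 0 = 0

Answer: 0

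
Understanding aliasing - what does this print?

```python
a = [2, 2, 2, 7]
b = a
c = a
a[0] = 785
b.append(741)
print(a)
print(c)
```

Key concept: multiple aliases.
Step by step:
`a = [2, 2, 2, 7]` → a = [2, 2, 2, 7]
`b = a` → b = [2, 2, 2, 7] (same object as a)
`c = a` → c = [2, 2, 2, 7] (same object as a, b)
`a[0] = 785` → a = [785, 2, 2, 7] (same object as b, c); b = [785, 2, 2, 7] (same object as a, c); c = [785, 2, 2, 7] (same object as a, b)
`b.append(741)` → a = [785, 2, 2, 7, 741] (same object as b, c); b = [785, 2, 2, 7, 741] (same object as a, c); c = [785, 2, 2, 7, 741] (same object as a, b)
`print(a)` → prints [785, 2, 2, 7, 741]
`print(c)` → prints [785, 2, 2, 7, 741]

Answer:
[785, 2, 2, 7, 741]
[785, 2, 2, 7, 741]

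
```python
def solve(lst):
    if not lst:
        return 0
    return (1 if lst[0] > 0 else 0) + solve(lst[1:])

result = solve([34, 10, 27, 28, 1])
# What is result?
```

Count of positive elements in [34, 10, 27, 28, 1] = 5

Answer: 5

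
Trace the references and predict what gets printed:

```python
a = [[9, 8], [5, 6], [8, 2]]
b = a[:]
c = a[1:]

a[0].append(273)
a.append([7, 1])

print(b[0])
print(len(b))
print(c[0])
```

Key concept: slice with nested mutation.
Step by step:
`a = [[9, 8], [5, 6], [8, 2]]` → a = [[9, 8], [5, 6], [8, 2]]
`b = a[:]` → b = [[9, 8], [5, 6], [8, 2]]
`c = a[1:]` → c = [[5, 6], [8, 2]]
`a[0].append(273)` → a = [[9, 8, 273], [5, 6], [8, 2]]; b = [[9, 8, 273], [5, 6], [8, 2]]
`a.append([7, 1])` → a = [[9, 8, 273], [5, 6], [8, 2], [7, 1]]
`print(b[0])` → prints [9, 8, 273]
`print(len(b))` → prints 3
`print(c[0])` → prints [5, 6]

Answer:
[9, 8, 273]
3
[5, 6]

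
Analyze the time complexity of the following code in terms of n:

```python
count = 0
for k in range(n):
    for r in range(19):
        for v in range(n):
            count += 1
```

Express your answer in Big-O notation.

Each loop level contributes: n × 1 × n. Multiplying the contributions gives O(n^2).

Answer: O(n^2)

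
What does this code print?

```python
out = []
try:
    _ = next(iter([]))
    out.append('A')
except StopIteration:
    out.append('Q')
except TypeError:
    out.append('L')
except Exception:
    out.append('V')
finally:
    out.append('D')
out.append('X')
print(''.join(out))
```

Execution trace: 'Q' (except StopIteration) → 'D' (finally) → 'X' (after the try/except). Output: QDX

Answer: QDX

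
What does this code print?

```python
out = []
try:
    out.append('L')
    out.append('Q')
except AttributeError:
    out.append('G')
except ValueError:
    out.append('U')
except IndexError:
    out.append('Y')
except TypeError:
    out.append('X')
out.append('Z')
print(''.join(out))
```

Execution trace: 'L' (try body) → 'Q' (try body, no exception) → 'Z' (after the try/except). Output: LQZ

Answer: LQZ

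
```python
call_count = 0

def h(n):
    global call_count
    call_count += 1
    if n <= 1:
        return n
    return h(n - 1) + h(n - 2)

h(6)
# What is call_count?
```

Calls(n) = 1 + Calls(n-1) + Calls(n-2); Calls(0)=Calls(1)=1. For n=6 this gives 25.

Answer: 25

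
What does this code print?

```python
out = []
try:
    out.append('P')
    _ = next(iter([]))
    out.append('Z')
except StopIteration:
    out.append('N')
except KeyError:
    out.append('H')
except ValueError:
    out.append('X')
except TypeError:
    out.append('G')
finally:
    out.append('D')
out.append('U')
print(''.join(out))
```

Execution trace: 'P' (try body) → 'N' (except StopIteration) → 'D' (finally) → 'U' (after the try/except). Output: PNDU

Answer: PNDU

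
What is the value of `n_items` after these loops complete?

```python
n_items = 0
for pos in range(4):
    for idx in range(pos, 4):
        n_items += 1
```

Upper triangle: 4 + 3 + ... + 1
`n_items` takes the values: 0 → 1 → 2 → 3 → 4 → 5 → 6 → 7 → 8 → 9 → 10

Answer: 10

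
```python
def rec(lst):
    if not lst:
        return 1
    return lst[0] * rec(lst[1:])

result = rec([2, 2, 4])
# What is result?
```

Product over [2, 2, 4] = 2 * 2 * 4 = 16

Answer: 16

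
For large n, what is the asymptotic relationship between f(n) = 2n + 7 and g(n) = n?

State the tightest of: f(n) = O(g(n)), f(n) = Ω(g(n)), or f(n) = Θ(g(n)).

2n + 7 vs n: f(n) = Θ(g(n)) — they are asymptotically equivalent (constant factors don't affect Θ).

Answer: f(n) = Θ(g(n)) — they are asymptotically equivalent (constant factors don't affect Θ).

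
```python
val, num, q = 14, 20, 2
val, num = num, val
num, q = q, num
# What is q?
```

Trace:
`val, num, q = 14, 20, 2` → val = 14; num = 20; q = 2
`val, num = num, val` → val = 20; num = 14
`num, q = q, num` → num = 2; q = 14
So q = 14

Answer: 14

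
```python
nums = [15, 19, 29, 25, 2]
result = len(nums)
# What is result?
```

Trace:
`nums = [15, 19, 29, 25, 2]` → nums = [15, 19, 29, 25, 2]
`result = len(nums)` → result = 5
So result = 5

Answer: 5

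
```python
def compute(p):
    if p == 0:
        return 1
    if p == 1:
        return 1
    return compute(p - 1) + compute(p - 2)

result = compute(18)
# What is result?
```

Build up from base cases: compute(0)=1, compute(1)=1, compute(2)=2, compute(3)=3, compute(4)=5, compute(5)=8, compute(6)=13, ..., compute(18)=4181

Answer: 4181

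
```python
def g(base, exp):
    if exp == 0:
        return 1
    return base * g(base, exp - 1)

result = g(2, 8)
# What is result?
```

g(2, 8) = 2 * 2 * 2 * 2 * 2 * 2 * 2 * 2 = 256

Answer: 256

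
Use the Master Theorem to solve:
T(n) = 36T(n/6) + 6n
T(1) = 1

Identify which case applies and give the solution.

a=36, b=6, f(n)=6n. log_6(36) = 2. Since c=1 < 2, Case 1 applies: T(n) = Θ(n^log_b(a)) = O(n^2).

Answer: O(n^2) - Case 1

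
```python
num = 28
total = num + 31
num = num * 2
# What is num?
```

Trace:
`num = 28` → num = 28
`total = num + 31` → total = 59
`num = num * 2` → num = 56
So num = 56

Answer: 56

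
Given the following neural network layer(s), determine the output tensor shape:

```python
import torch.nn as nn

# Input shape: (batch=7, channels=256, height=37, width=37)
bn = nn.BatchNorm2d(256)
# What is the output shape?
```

Input: (7, 256, 37, 37) -> Output: (7, 256, 37, 37)

Answer: (7, 256, 37, 37)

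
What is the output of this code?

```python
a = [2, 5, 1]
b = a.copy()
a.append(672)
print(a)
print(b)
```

Key concept: list.copy() creates independent copy.
Step by step:
`a = [2, 5, 1]` → a = [2, 5, 1]
`b = a.copy()` → b = [2, 5, 1]
`a.append(672)` → a = [2, 5, 1, 672]
`print(a)` → prints [2, 5, 1, 672]
`print(b)` → prints [2, 5, 1]

Answer:
[2, 5, 1, 672]
[2, 5, 1]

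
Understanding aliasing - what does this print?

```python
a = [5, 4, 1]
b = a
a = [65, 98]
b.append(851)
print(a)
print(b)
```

Key concept: rebinding vs mutation: a is rebound to a new list, b still points at the original.
Step by step:
`a = [5, 4, 1]` → a = [5, 4, 1]
`b = a` → b = [5, 4, 1] (same object as a)
`a = [65, 98]` → a = [65, 98]
`b.append(851)` → b = [5, 4, 1, 851]
`print(a)` → prints [65, 98]
`print(b)` → prints [5, 4, 1, 851]

Answer:
[65, 98]
[5, 4, 1, 851]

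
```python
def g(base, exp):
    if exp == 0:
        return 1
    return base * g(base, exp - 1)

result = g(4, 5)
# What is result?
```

g(4, 5) = 4 * 4 * 4 * 4 * 4 = 1024

Answer: 1024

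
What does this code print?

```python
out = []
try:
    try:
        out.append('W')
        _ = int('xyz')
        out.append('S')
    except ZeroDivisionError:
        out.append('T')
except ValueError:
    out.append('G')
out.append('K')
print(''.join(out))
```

Execution trace: 'W' (try body) → 'G' (outer except ValueError) → 'K' (after the try/except). Output: WGK

Answer: WGK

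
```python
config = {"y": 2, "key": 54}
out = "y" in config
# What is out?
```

Trace:
`config = {"y": 2, "key": 54}` → config = {'y': 2, 'key': 54}
`out = "y" in config` → out = True
So out = True

Answer: True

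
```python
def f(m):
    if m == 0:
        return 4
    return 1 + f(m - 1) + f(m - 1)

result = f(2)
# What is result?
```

f(m) = 1 + 2·f(m-1), f(0)=4. Closed form: (4+1)·2^2 - 1 = 19.

Answer: 19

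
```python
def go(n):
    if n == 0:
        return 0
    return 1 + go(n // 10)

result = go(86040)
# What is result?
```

Count of digits of 86040: 5

Answer: 5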